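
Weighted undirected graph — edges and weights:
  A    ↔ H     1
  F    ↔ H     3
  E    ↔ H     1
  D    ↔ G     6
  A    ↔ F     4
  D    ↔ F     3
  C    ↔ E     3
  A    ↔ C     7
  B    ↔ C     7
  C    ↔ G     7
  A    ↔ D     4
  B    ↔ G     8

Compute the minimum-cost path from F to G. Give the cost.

Comparing a few candidate routes:
F-H-A-D-G: 3 + 1 + 4 + 6 = 14
F-A-D-G: 4 + 4 + 6 = 14
F-D-G: 3 + 6 = 9
F-H-E-C-G: 3 + 1 + 3 + 7 = 14
F-A-H-E-C-G: 4 + 1 + 1 + 3 + 7 = 16
F-A-C-G: 4 + 7 + 7 = 18
Shortest: 9.

9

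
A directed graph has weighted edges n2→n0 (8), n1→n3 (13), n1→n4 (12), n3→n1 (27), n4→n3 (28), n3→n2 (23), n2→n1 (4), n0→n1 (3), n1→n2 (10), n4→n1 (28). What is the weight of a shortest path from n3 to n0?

Paths from n3 to n0:
n3-n2-n0: 23 + 8 = 31
n3-n1-n2-n0: 27 + 10 + 8 = 45
The minimum is 31.

31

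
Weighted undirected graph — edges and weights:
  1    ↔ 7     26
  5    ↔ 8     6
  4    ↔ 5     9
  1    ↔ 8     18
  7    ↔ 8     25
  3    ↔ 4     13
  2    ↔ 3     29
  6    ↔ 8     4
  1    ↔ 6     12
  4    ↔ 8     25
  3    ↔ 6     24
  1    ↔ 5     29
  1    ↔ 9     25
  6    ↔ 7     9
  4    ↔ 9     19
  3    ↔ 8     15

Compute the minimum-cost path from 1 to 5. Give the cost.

22

Checking several routes:
1→6→8→5: 12 + 4 + 6 = 22
1→5: 29
1→8→5: 18 + 6 = 24
1→6→8→4→5: 12 + 4 + 25 + 9 = 50
1→7→6→8→5: 26 + 9 + 4 + 6 = 45
1→8→4→5: 18 + 25 + 9 = 52
Shortest: 22.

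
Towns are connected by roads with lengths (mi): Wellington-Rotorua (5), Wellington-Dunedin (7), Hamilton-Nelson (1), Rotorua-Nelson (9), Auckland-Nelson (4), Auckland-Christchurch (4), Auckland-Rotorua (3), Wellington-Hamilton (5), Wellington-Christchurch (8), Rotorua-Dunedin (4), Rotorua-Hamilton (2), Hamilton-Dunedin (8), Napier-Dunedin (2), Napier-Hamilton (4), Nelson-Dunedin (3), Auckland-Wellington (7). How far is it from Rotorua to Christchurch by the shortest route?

Checking several routes:
Rotorua→Dunedin→Nelson→Auckland→Christchurch: 4 + 3 + 4 + 4 = 15
Rotorua→Wellington→Christchurch: 5 + 8 = 13
Rotorua→Auckland→Christchurch: 3 + 4 = 7
Rotorua→Hamilton→Wellington→Christchurch: 2 + 5 + 8 = 15
Rotorua→Hamilton→Nelson→Auckland→Christchurch: 2 + 1 + 4 + 4 = 11
Best route has total 7 mi.

7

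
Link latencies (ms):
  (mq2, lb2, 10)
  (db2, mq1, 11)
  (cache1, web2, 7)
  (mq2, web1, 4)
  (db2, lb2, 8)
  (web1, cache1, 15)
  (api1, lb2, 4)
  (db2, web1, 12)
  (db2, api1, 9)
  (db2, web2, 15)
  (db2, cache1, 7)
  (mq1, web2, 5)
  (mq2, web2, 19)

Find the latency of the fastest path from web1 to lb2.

Comparing a few candidate routes:
web1 - mq2 - lb2: 4 + 10 = 14
web1 - db2 - api1 - lb2: 12 + 9 + 4 = 25
web1 - db2 - lb2: 12 + 8 = 20
Best route has total 14 ms.

14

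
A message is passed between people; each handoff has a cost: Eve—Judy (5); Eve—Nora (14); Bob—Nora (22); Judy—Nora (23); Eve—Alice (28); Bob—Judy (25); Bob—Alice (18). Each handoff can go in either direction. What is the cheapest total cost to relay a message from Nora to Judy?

19

A few of the Nora→Judy routes:
Nora→Bob→Judy: 22 + 25 = 47
Nora→Eve→Judy: 14 + 5 = 19
Nora→Judy: 23
Shortest: 19.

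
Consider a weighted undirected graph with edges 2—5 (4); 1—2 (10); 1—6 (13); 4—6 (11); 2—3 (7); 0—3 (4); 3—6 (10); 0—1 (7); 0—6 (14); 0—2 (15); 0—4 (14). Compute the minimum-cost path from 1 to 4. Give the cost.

Comparing a few candidate routes:
1→0→4: 7 + 14 = 21
1→0→3→6→4: 7 + 4 + 10 + 11 = 32
1→6→4: 13 + 11 = 24
1→2→3→0→4: 10 + 7 + 4 + 14 = 35
1→0→6→4: 7 + 14 + 11 = 32
The minimum is 21.

21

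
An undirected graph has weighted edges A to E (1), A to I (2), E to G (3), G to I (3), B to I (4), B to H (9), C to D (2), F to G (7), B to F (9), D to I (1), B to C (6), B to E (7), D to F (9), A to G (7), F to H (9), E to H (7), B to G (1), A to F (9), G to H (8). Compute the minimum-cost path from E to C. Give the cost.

Comparing a few candidate routes:
E-G-I-D-C: 3 + 3 + 1 + 2 = 9
E-G-B-I-D-C: 3 + 1 + 4 + 1 + 2 = 11
E-A-I-D-C: 1 + 2 + 1 + 2 = 6
E-G-B-C: 3 + 1 + 6 = 10
Shortest: 6.

6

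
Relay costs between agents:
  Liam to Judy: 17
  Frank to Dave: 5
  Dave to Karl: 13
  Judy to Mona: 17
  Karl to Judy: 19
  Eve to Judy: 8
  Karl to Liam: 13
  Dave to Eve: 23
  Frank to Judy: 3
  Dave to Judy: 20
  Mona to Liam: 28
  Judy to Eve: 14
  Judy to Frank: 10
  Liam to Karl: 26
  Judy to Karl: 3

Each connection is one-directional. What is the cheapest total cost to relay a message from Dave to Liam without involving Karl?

65

Candidate routes:
Dave -> Judy -> Mona -> Liam: 20 + 17 + 28 = 65
Dave -> Eve -> Judy -> Mona -> Liam: 23 + 8 + 17 + 28 = 76
The minimum is 65.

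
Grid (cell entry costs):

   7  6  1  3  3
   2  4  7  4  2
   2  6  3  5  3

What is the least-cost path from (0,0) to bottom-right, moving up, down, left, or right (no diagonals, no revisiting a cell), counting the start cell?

Path r0c0 r0c1 r0c2 r0c3 r0c4 r1c4 r2c4: 7 + 6 + 1 + 3 + 3 + 2 + 3 = 25.

25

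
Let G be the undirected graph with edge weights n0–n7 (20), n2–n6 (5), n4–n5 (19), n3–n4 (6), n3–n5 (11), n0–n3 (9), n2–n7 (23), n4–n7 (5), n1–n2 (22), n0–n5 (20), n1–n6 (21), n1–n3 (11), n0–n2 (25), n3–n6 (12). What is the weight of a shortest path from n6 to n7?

Comparing a few candidate routes:
n6 → n3 → n0 → n7: 12 + 9 + 20 = 41
n6 → n3 → n4 → n7: 12 + 6 + 5 = 23
n6 → n2 → n7: 5 + 23 = 28
The minimum is 23.

23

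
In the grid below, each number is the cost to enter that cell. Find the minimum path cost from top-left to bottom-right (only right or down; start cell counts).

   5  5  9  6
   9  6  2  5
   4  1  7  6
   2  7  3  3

One optimal route is [0,0] → [0,1] → [1,1] → [2,1] → [2,2] → [3,2] → [3,3].
Its cost is 5 + 5 + 6 + 1 + 7 + 3 + 3 = 30.
(Top row then right column would cost 39.)

30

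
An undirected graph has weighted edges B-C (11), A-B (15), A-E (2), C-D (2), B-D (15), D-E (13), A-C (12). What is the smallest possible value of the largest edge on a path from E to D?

12

Paths from E to D:
E-A-B-D: max(2, 15, 15) = 15
E-A-C-D: max(2, 12, 2) = 12
E-A-C-B-D: max(2, 12, 11, 15) = 15
E-A-B-C-D: max(2, 15, 11, 2) = 15
E-D: max(13) = 13
The minimum achievable maximum is 12.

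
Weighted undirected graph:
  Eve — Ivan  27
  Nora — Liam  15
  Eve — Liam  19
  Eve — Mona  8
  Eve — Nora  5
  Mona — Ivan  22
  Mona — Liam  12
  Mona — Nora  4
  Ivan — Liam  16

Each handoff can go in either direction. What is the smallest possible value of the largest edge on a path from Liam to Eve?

Comparing a few candidate routes:
Liam-Mona-Nora-Eve: max(12, 4, 5) = 12
Liam-Eve: max(19) = 19
Liam-Nora-Eve: max(15, 5) = 15
Liam-Mona-Eve: max(12, 8) = 12
Liam-Nora-Mona-Eve: max(15, 4, 8) = 15
Liam-Ivan-Mona-Eve: max(16, 22, 8) = 22
The minimum achievable maximum is 12.

12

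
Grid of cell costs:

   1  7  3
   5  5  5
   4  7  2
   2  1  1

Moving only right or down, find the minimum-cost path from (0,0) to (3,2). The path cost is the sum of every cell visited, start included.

14

Best path: r0c0 r1c0 r2c0 r3c0 r3c1 r3c2
Cost: 1 + 5 + 4 + 2 + 1 + 1 = 14
(Top row then right column would cost 19.)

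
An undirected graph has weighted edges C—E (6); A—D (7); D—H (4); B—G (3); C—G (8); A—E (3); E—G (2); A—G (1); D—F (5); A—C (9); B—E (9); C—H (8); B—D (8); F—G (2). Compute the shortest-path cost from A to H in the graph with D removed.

17

A few of the A→H routes:
A - G - E - C - H: 1 + 2 + 6 + 8 = 17
A - G - C - H: 1 + 8 + 8 = 17
A - E - C - H: 3 + 6 + 8 = 17
Best route has total 17.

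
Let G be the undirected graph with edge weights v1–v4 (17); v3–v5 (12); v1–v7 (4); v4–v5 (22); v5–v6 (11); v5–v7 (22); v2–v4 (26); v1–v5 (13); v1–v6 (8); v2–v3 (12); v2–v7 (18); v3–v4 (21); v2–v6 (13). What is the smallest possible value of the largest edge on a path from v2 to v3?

12

A few of the v2→v3 routes:
v2-v3: max(12) = 12
v2-v7-v1-v5-v3: max(18, 4, 13, 12) = 18
v2-v7-v1-v6-v5-v3: max(18, 4, 8, 11, 12) = 18
v2-v7-v1-v4-v3: max(18, 4, 17, 21) = 21
v2-v6-v1-v5-v3: max(13, 8, 13, 12) = 13
v2-v6-v5-v3: max(13, 11, 12) = 13
Best route has worst link 12.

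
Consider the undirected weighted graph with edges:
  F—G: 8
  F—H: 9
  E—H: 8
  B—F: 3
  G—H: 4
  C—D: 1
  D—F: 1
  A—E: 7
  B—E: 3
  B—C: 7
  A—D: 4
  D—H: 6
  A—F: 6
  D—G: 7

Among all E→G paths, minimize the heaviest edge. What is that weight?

6

Comparing a few candidate routes:
E -> B -> F -> A -> D -> H -> G: max(3, 3, 6, 4, 6, 4) = 6
E -> B -> F -> D -> H -> G: max(3, 3, 1, 6, 4) = 6
E -> B -> C -> D -> H -> G: max(3, 7, 1, 6, 4) = 7
E -> B -> C -> D -> G: max(3, 7, 1, 7) = 7
E -> B -> F -> D -> G: max(3, 3, 1, 7) = 7
Smallest bottleneck: 6.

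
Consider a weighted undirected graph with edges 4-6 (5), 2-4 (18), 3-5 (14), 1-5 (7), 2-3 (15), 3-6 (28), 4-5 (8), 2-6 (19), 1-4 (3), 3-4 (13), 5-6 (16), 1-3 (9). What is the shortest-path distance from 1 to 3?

Checking several routes:
1 -> 3: 9
1 -> 5 -> 3: 7 + 14 = 21
1 -> 4 -> 3: 3 + 13 = 16
The minimum is 9.

9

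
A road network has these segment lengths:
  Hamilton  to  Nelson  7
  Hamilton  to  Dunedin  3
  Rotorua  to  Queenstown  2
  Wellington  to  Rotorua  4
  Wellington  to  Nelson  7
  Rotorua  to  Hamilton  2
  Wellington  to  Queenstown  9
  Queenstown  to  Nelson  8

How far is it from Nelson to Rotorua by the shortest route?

Candidate routes:
Nelson -> Wellington -> Queenstown -> Rotorua: 7 + 9 + 2 = 18
Nelson -> Hamilton -> Rotorua: 7 + 2 = 9
Nelson -> Queenstown -> Wellington -> Rotorua: 8 + 9 + 4 = 21
Nelson -> Wellington -> Rotorua: 7 + 4 = 11
Nelson -> Queenstown -> Rotorua: 8 + 2 = 10
Shortest: 9.

9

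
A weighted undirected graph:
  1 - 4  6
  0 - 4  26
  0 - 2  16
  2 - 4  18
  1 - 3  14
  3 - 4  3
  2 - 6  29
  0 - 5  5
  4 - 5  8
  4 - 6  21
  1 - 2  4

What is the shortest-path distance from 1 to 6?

Comparing a few candidate routes:
1 -> 3 -> 4 -> 6: 14 + 3 + 21 = 38
1 -> 4 -> 6: 6 + 21 = 27
1 -> 2 -> 6: 4 + 29 = 33
The minimum is 27.

27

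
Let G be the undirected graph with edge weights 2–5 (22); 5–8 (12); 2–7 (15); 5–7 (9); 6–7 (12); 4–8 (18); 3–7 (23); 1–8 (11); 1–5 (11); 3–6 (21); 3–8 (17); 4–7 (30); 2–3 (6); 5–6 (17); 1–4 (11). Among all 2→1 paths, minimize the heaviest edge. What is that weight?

Some routes from 2 to 1:
2→7→6→5→1: max(15, 12, 17, 11) = 17
2→7→5→1: max(15, 9, 11) = 15
2→7→5→8→1: max(15, 9, 12, 11) = 15
2→7→6→5→8→1: max(15, 12, 17, 12, 11) = 17
Best route has worst link 15.

15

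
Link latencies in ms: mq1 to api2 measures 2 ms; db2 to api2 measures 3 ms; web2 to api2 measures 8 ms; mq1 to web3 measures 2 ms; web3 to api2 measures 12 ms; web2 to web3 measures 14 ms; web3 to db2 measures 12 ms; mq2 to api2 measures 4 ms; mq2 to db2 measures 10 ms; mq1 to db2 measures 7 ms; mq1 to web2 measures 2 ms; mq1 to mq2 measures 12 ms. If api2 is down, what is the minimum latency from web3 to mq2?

Comparing a few candidate routes:
web3 - mq1 - mq2: 2 + 12 = 14
web3 - db2 - mq2: 12 + 10 = 22
web3 - mq1 - db2 - mq2: 2 + 7 + 10 = 19
Shortest: 14 ms.

14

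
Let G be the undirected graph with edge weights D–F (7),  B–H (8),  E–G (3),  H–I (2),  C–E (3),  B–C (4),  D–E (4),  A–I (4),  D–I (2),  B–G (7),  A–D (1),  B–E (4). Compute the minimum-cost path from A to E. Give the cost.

5

A few of the A→E routes:
A → I → D → E: 4 + 2 + 4 = 10
A → D → I → H → B → E: 1 + 2 + 2 + 8 + 4 = 17
A → I → H → B → E: 4 + 2 + 8 + 4 = 18
A → D → E: 1 + 4 = 5
Shortest: 5.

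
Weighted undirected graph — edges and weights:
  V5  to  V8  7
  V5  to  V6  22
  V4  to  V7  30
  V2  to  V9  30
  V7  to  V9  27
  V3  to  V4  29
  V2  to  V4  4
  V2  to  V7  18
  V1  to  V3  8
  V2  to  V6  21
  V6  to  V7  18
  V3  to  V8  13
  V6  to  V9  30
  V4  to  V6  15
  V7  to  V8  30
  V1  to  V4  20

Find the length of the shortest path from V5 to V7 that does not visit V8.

A few of the V5→V7 routes:
V5-V6-V7: 22 + 18 = 40
V5-V6-V4-V7: 22 + 15 + 30 = 67
V5-V6-V2-V7: 22 + 21 + 18 = 61
V5-V6-V4-V2-V7: 22 + 15 + 4 + 18 = 59
Best route has total 40.

40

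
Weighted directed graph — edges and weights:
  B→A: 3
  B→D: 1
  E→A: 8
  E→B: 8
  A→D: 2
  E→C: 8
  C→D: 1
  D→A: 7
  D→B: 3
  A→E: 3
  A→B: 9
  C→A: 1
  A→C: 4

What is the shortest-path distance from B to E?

6

Candidate routes:
B -> A -> E: 3 + 3 = 6
B -> D -> A -> E: 1 + 7 + 3 = 11
The minimum is 6.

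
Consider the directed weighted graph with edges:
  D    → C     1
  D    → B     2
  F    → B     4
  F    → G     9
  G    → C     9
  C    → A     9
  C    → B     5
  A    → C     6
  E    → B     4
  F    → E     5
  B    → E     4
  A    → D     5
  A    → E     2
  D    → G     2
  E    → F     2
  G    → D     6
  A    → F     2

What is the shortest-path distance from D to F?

8

A few of the D→F routes:
D→B→E→F: 2 + 4 + 2 = 8
D→C→A→E→F: 1 + 9 + 2 + 2 = 14
D→C→B→E→F: 1 + 5 + 4 + 2 = 12
D→C→A→F: 1 + 9 + 2 = 12
D→G→C→A→F: 2 + 9 + 9 + 2 = 22
The minimum is 8.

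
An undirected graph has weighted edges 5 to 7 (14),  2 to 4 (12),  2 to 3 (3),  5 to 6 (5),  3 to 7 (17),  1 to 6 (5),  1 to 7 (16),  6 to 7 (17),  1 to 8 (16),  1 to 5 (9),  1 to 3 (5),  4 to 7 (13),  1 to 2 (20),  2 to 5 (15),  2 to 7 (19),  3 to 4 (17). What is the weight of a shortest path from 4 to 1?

20

Some routes from 4 to 1:
4→7→1: 13 + 16 = 29
4→2→3→1: 12 + 3 + 5 = 20
4→3→1: 17 + 5 = 22
Shortest: 20.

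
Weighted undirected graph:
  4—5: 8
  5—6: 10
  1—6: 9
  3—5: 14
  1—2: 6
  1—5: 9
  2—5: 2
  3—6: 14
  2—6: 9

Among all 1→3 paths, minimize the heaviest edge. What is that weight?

Checking several routes:
1 - 2 - 5 - 6 - 3: max(6, 2, 10, 14) = 14
1 - 2 - 6 - 3: max(6, 9, 14) = 14
1 - 2 - 6 - 5 - 3: max(6, 9, 10, 14) = 14
1 - 2 - 5 - 3: max(6, 2, 14) = 14
1 - 6 - 3: max(9, 14) = 14
The minimum achievable maximum is 14.

14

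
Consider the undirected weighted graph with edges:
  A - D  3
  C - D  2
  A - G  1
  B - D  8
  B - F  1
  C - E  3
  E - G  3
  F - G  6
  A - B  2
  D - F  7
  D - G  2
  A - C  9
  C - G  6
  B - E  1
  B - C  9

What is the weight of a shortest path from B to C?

4

Some routes from B to C:
B → A → D → C: 2 + 3 + 2 = 7
B → A → G → D → C: 2 + 1 + 2 + 2 = 7
B → E → C: 1 + 3 = 4
B → E → G → D → C: 1 + 3 + 2 + 2 = 8
The minimum is 4.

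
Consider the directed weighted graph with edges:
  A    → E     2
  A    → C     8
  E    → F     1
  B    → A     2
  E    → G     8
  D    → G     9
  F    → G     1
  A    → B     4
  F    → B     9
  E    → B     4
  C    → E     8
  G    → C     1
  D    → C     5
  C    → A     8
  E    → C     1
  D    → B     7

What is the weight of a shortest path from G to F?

Routes from G to F:
G → C → E → F: 1 + 8 + 1 = 10
G → C → A → E → F: 1 + 8 + 2 + 1 = 12
The minimum is 10.

10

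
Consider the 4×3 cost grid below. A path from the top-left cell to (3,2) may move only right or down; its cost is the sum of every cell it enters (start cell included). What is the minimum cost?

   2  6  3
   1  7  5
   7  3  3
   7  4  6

22

Take (0,0) → (1,0) → (1,1) → (2,1) → (2,2) → (3,2) for a total of 2 + 1 + 7 + 3 + 3 + 6 = 22.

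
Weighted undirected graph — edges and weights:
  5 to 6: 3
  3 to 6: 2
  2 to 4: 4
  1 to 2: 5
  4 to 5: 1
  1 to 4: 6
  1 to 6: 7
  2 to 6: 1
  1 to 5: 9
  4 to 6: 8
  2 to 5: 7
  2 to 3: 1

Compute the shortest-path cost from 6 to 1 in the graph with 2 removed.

7

A few of the 6→1 routes:
6→4→1: 8 + 6 = 14
6→5→4→1: 3 + 1 + 6 = 10
6→1: 7
6→5→1: 3 + 9 = 12
Shortest: 7.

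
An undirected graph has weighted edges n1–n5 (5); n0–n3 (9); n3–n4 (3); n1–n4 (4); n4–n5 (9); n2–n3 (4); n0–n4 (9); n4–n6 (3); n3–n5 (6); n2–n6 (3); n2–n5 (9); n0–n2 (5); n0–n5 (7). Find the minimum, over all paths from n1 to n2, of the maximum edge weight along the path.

Comparing a few candidate routes:
n1 → n4 → n3 → n2: max(4, 3, 4) = 4
n1 → n5 → n3 → n4 → n6 → n2: max(5, 6, 3, 3, 3) = 6
n1 → n5 → n3 → n2: max(5, 6, 4) = 6
n1 → n4 → n6 → n2: max(4, 3, 3) = 4
n1 → n4 → n3 → n5 → n0 → n2: max(4, 3, 6, 7, 5) = 7
The minimum achievable maximum is 4.

4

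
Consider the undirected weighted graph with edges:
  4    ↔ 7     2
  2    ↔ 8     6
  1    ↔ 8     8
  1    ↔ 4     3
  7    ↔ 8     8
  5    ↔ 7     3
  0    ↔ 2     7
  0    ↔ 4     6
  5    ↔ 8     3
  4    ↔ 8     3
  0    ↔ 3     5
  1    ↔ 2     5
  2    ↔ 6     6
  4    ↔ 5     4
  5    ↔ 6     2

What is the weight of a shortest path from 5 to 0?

10

Checking several routes:
5 -> 8 -> 4 -> 0: 3 + 3 + 6 = 12
5 -> 7 -> 4 -> 0: 3 + 2 + 6 = 11
5 -> 4 -> 0: 4 + 6 = 10
Shortest: 10.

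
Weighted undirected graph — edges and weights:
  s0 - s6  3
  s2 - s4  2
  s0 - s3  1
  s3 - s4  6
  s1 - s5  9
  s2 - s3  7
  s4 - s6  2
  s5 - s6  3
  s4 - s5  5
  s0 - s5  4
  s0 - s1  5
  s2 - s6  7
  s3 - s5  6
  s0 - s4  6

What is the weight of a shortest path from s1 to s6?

8

Some routes from s1 to s6:
s1→s0→s6: 5 + 3 = 8
s1→s0→s5→s6: 5 + 4 + 3 = 12
s1→s5→s6: 9 + 3 = 12
s1→s0→s4→s6: 5 + 6 + 2 = 13
s1→s0→s3→s5→s6: 5 + 1 + 6 + 3 = 15
s1→s0→s3→s4→s6: 5 + 1 + 6 + 2 = 14
Shortest: 8.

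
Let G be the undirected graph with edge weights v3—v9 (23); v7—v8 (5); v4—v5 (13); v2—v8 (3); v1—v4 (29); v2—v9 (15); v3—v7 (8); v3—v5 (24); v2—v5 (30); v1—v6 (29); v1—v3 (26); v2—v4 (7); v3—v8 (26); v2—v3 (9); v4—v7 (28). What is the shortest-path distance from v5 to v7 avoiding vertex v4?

A few of the v5→v7 routes:
v5 → v2 → v8 → v7: 30 + 3 + 5 = 38
v5 → v3 → v2 → v8 → v7: 24 + 9 + 3 + 5 = 41
v5 → v3 → v7: 24 + 8 = 32
Shortest: 32.

32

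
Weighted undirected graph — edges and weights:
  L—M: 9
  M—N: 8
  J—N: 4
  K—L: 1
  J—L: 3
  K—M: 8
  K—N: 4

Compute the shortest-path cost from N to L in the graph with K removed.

Routes from N to L avoiding K:
N-M-L: 8 + 9 = 17
N-J-L: 4 + 3 = 7
The minimum is 7.

7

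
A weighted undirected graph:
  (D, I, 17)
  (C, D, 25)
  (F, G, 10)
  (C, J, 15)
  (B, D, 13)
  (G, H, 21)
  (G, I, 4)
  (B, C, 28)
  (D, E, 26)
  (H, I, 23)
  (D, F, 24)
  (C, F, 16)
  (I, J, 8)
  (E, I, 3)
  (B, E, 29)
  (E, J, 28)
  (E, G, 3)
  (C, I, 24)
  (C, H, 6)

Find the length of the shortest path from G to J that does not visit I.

Checking several routes:
G - F - C - J: 10 + 16 + 15 = 41
G - E - D - C - J: 3 + 26 + 25 + 15 = 69
G - H - C - J: 21 + 6 + 15 = 42
G - E - J: 3 + 28 = 31
Shortest: 31.

31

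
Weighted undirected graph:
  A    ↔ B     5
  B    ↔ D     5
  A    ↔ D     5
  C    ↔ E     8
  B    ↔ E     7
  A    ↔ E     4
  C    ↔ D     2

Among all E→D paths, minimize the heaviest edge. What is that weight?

5

Some routes from E to D:
E→A→B→D: max(4, 5, 5) = 5
E→B→D: max(7, 5) = 7
E→A→D: max(4, 5) = 5
The minimum achievable maximum is 5.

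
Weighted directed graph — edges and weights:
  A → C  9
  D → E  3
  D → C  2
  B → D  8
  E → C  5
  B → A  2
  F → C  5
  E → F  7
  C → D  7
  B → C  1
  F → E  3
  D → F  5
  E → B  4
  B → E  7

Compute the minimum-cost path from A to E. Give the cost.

Paths from A to E:
A→C→D→E: 9 + 7 + 3 = 19
A→C→D→F→E: 9 + 7 + 5 + 3 = 24
Best route has total 19.

19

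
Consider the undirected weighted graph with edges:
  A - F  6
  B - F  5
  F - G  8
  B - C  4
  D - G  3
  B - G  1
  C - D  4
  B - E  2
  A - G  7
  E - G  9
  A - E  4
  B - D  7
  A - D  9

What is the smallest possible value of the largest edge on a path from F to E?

5

Comparing a few candidate routes:
F→B→G→A→E: max(5, 1, 7, 4) = 7
F→B→D→G→A→E: max(5, 7, 3, 7, 4) = 7
F→A→E: max(6, 4) = 6
F→B→C→D→G→A→E: max(5, 4, 4, 3, 7, 4) = 7
F→B→E: max(5, 2) = 5
The minimum achievable maximum is 5.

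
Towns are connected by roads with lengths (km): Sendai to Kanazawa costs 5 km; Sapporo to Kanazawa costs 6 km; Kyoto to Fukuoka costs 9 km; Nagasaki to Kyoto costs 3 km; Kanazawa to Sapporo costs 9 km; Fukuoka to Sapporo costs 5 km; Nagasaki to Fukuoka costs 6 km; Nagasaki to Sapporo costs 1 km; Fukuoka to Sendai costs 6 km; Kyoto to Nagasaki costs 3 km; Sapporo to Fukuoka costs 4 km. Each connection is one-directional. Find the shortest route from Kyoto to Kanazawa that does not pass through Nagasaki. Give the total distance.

20

Paths from Kyoto to Kanazawa avoiding Nagasaki:
Kyoto -> Fukuoka -> Sapporo -> Kanazawa: 9 + 5 + 6 = 20
Kyoto -> Fukuoka -> Sendai -> Kanazawa: 9 + 6 + 5 = 20
Shortest: 20 km.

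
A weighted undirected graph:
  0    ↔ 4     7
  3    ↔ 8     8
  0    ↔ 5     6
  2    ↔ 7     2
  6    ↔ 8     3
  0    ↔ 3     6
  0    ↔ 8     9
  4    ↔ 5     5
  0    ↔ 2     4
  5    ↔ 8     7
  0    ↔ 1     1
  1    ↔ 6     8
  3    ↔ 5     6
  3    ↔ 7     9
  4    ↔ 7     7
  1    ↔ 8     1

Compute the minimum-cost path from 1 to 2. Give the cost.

Some routes from 1 to 2:
1 - 0 - 2: 1 + 4 = 5
1 - 8 - 0 - 2: 1 + 9 + 4 = 14
1 - 8 - 5 - 0 - 2: 1 + 7 + 6 + 4 = 18
1 - 0 - 3 - 7 - 2: 1 + 6 + 9 + 2 = 18
1 - 8 - 3 - 0 - 2: 1 + 8 + 6 + 4 = 19
1 - 0 - 4 - 7 - 2: 1 + 7 + 7 + 2 = 17
Shortest: 5.

5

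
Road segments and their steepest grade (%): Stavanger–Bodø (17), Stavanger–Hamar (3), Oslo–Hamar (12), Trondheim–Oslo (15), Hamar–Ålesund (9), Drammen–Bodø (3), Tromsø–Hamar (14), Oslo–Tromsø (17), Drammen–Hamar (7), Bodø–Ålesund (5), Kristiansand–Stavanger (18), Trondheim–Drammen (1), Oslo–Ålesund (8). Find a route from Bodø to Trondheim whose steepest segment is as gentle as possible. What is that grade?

Checking several routes:
Bodø-Ålesund-Hamar-Oslo-Trondheim: max(5, 9, 12, 15) = 15
Bodø-Ålesund-Hamar-Drammen-Trondheim: max(5, 9, 7, 1) = 9
Bodø-Ålesund-Oslo-Hamar-Drammen-Trondheim: max(5, 8, 12, 7, 1) = 12
Bodø-Drammen-Hamar-Oslo-Trondheim: max(3, 7, 12, 15) = 15
Bodø-Ålesund-Oslo-Trondheim: max(5, 8, 15) = 15
Bodø-Drammen-Trondheim: max(3, 1) = 3
The minimum achievable maximum is 3%.

3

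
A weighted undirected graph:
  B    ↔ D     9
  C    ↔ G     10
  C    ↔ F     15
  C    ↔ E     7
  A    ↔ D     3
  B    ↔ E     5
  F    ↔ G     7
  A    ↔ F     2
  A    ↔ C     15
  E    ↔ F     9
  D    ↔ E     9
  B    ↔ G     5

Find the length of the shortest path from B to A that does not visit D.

Checking several routes:
B→E→C→F→A: 5 + 7 + 15 + 2 = 29
B→E→C→G→F→A: 5 + 7 + 10 + 7 + 2 = 31
B→G→F→A: 5 + 7 + 2 = 14
B→E→C→A: 5 + 7 + 15 = 27
B→E→F→A: 5 + 9 + 2 = 16
B→G→C→A: 5 + 10 + 15 = 30
Shortest: 14.

14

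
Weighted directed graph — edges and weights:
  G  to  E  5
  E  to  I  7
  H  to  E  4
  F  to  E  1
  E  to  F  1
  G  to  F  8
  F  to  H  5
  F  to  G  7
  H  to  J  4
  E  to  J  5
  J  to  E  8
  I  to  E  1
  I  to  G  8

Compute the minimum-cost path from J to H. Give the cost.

14

Routes from J to H:
J - E - I - G - F - H: 8 + 7 + 8 + 8 + 5 = 36
J - E - F - H: 8 + 1 + 5 = 14
Shortest: 14.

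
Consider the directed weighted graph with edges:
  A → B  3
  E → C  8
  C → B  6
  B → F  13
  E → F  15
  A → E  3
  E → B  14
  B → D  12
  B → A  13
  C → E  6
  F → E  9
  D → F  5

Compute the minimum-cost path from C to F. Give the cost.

Comparing a few candidate routes:
C - B - F: 6 + 13 = 19
C - E - F: 6 + 15 = 21
C - B - D - F: 6 + 12 + 5 = 23
Best route has total 19.

19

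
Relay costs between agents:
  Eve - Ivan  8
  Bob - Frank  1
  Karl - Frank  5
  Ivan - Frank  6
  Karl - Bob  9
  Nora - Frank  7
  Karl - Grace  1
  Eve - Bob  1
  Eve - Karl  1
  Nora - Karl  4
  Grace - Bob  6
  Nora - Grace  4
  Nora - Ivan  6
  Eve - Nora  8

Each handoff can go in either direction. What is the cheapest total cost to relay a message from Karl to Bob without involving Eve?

Comparing a few candidate routes:
Karl → Grace → Bob: 1 + 6 = 7
Karl → Nora → Frank → Bob: 4 + 7 + 1 = 12
Karl → Nora → Grace → Bob: 4 + 4 + 6 = 14
Karl → Grace → Nora → Frank → Bob: 1 + 4 + 7 + 1 = 13
Karl → Bob: 9
Karl → Frank → Bob: 5 + 1 = 6
Shortest: 6.

6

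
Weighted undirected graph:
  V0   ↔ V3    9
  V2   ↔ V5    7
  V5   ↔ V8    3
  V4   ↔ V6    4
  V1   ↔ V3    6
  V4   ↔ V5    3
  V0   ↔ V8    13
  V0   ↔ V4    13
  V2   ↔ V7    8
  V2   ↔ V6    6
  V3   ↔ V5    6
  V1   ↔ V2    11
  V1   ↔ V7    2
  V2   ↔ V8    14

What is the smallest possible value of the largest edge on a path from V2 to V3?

6

Comparing a few candidate routes:
V2 -> V7 -> V1 -> V3: max(8, 2, 6) = 8
V2 -> V6 -> V4 -> V0 -> V8 -> V5 -> V3: max(6, 4, 13, 13, 3, 6) = 13
V2 -> V6 -> V4 -> V5 -> V3: max(6, 4, 3, 6) = 6
V2 -> V5 -> V3: max(7, 6) = 7
V2 -> V1 -> V3: max(11, 6) = 11
V2 -> V6 -> V4 -> V5 -> V8 -> V0 -> V3: max(6, 4, 3, 3, 13, 9) = 13
Best route has worst link 6.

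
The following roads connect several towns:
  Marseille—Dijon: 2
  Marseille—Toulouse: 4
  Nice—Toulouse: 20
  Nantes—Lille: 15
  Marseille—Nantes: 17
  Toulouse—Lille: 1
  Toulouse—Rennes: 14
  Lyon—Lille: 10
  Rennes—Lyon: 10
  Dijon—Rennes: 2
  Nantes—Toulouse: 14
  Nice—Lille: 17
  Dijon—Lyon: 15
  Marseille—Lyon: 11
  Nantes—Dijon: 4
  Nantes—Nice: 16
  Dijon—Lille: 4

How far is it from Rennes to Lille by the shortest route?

Comparing a few candidate routes:
Rennes-Dijon-Marseille-Toulouse-Lille: 2 + 2 + 4 + 1 = 9
Rennes-Toulouse-Lille: 14 + 1 = 15
Rennes-Dijon-Lille: 2 + 4 = 6
The minimum is 6.

6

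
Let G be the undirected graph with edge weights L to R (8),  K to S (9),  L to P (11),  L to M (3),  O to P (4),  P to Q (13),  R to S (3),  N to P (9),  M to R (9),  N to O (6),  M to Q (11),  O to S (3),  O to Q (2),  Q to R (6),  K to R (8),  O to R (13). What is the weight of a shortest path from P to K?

Comparing a few candidate routes:
P → O → Q → R → K: 4 + 2 + 6 + 8 = 20
P → O → R → K: 4 + 13 + 8 = 25
P → O → S → R → K: 4 + 3 + 3 + 8 = 18
P → O → S → K: 4 + 3 + 9 = 16
P → O → Q → R → S → K: 4 + 2 + 6 + 3 + 9 = 24
The minimum is 16.

16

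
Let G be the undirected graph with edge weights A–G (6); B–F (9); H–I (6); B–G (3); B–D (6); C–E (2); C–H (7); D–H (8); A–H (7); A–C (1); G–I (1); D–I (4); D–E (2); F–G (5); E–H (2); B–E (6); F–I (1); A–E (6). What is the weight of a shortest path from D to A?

A few of the D→A routes:
D→E→A: 2 + 6 = 8
D→E→H→A: 2 + 2 + 7 = 11
D→E→C→A: 2 + 2 + 1 = 5
D→I→G→A: 4 + 1 + 6 = 11
Best route has total 5.

5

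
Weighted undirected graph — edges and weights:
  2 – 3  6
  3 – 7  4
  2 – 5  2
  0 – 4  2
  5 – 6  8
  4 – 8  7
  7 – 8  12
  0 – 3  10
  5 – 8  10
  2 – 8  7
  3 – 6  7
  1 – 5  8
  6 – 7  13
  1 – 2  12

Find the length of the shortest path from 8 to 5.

9

A few of the 8→5 routes:
8→2→1→5: 7 + 12 + 8 = 27
8→7→3→2→5: 12 + 4 + 6 + 2 = 24
8→5: 10
8→2→5: 7 + 2 = 9
Best route has total 9.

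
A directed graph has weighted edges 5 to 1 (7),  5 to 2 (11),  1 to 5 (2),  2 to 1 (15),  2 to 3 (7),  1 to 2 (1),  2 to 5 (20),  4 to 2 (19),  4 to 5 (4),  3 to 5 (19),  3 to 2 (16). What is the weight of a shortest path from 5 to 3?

Candidate routes:
5 -> 1 -> 2 -> 3: 7 + 1 + 7 = 15
5 -> 2 -> 3: 11 + 7 = 18
The minimum is 15.

15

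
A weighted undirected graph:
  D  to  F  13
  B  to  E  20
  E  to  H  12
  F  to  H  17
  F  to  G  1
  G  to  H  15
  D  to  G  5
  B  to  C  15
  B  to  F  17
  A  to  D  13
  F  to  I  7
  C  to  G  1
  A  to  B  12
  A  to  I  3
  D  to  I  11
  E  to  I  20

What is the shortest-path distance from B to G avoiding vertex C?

Checking several routes:
B → F → G: 17 + 1 = 18
B → A → I → D → G: 12 + 3 + 11 + 5 = 31
B → A → I → F → G: 12 + 3 + 7 + 1 = 23
B → A → D → G: 12 + 13 + 5 = 30
Best route has total 18.

18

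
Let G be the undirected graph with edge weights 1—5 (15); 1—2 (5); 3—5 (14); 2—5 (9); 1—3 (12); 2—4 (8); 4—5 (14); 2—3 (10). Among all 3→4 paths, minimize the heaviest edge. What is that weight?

Comparing a few candidate routes:
3 → 1 → 2 → 5 → 4: max(12, 5, 9, 14) = 14
3 → 2 → 5 → 4: max(10, 9, 14) = 14
3 → 1 → 2 → 4: max(12, 5, 8) = 12
3 → 5 → 4: max(14, 14) = 14
3 → 5 → 2 → 4: max(14, 9, 8) = 14
3 → 2 → 4: max(10, 8) = 10
Best route has worst link 10.

10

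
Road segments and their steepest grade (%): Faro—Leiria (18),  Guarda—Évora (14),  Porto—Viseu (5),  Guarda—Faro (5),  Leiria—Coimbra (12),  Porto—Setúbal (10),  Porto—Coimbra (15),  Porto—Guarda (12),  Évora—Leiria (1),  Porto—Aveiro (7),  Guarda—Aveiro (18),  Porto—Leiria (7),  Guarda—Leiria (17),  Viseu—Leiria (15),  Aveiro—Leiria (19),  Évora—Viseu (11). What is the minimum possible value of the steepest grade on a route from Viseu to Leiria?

Checking several routes:
Viseu - Porto - Leiria: max(5, 7) = 7
Viseu - Évora - Leiria: max(11, 1) = 11
Viseu - Porto - Guarda - Évora - Leiria: max(5, 12, 14, 1) = 14
Smallest bottleneck: 7%.

7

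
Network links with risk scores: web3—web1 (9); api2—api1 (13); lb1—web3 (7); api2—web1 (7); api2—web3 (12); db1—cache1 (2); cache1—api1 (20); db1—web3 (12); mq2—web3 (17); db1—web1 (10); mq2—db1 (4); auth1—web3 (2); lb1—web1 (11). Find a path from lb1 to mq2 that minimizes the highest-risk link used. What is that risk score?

Some routes from lb1 to mq2:
lb1-web1-web3-db1-mq2: max(11, 9, 12, 4) = 12
lb1-web3-web1-db1-mq2: max(7, 9, 10, 4) = 10
lb1-web1-api2-web3-db1-mq2: max(11, 7, 12, 12, 4) = 12
lb1-web1-db1-mq2: max(11, 10, 4) = 11
The minimum achievable maximum is 10.

10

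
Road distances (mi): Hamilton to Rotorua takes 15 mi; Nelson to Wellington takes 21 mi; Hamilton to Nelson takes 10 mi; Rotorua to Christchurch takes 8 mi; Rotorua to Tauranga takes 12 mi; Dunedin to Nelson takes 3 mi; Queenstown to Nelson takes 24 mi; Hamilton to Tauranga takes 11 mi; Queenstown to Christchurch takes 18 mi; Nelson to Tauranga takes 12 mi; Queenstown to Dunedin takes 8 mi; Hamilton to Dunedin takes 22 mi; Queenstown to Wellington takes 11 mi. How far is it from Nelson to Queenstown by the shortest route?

11

A few of the Nelson→Queenstown routes:
Nelson→Dunedin→Queenstown: 3 + 8 = 11
Nelson→Hamilton→Dunedin→Queenstown: 10 + 22 + 8 = 40
Nelson→Wellington→Queenstown: 21 + 11 = 32
Nelson→Queenstown: 24
The minimum is 11 mi.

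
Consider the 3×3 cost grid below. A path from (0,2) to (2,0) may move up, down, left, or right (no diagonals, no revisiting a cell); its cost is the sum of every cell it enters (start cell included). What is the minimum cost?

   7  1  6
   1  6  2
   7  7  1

Path [0,2]→[0,1]→[1,1]→[1,0]→[2,0]: 6 + 1 + 6 + 1 + 7 = 21.

21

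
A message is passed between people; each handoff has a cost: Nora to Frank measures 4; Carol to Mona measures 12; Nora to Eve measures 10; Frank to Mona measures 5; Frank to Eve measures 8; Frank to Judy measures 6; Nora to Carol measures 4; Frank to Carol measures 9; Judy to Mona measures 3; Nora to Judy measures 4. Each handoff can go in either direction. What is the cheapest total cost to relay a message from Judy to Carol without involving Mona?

A few of the Judy→Carol routes:
Judy -> Frank -> Carol: 6 + 9 = 15
Judy -> Nora -> Carol: 4 + 4 = 8
Judy -> Frank -> Nora -> Carol: 6 + 4 + 4 = 14
Judy -> Nora -> Frank -> Carol: 4 + 4 + 9 = 17
Best route has total 8.

8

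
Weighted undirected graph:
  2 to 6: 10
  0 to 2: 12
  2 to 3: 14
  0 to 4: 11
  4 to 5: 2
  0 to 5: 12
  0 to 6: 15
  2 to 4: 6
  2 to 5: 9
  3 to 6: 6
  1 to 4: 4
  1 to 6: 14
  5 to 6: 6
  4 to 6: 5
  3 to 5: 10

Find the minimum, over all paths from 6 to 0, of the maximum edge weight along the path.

11

A few of the 6→0 routes:
6 - 2 - 4 - 0: max(10, 6, 11) = 11
6 - 4 - 0: max(5, 11) = 11
6 - 5 - 2 - 4 - 0: max(6, 9, 6, 11) = 11
6 - 3 - 5 - 4 - 0: max(6, 10, 2, 11) = 11
6 - 3 - 5 - 2 - 4 - 0: max(6, 10, 9, 6, 11) = 11
6 - 2 - 5 - 4 - 0: max(10, 9, 2, 11) = 11
Best route has worst link 11.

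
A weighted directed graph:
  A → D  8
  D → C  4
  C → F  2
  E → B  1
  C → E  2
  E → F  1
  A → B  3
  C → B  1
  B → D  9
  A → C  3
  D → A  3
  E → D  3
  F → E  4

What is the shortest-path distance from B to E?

Checking several routes:
B-D-C-F-E: 9 + 4 + 2 + 4 = 19
B-D-C-E: 9 + 4 + 2 = 15
B-D-A-C-E: 9 + 3 + 3 + 2 = 17
Best route has total 15.

15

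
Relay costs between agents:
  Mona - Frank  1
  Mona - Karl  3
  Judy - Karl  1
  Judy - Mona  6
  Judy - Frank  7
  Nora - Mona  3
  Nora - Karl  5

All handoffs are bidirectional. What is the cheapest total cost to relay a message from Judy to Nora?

6

Candidate routes:
Judy→Karl→Mona→Nora: 1 + 3 + 3 = 7
Judy→Frank→Mona→Karl→Nora: 7 + 1 + 3 + 5 = 16
Judy→Karl→Nora: 1 + 5 = 6
Judy→Frank→Mona→Nora: 7 + 1 + 3 = 11
Judy→Mona→Nora: 6 + 3 = 9
Judy→Mona→Karl→Nora: 6 + 3 + 5 = 14
Shortest: 6.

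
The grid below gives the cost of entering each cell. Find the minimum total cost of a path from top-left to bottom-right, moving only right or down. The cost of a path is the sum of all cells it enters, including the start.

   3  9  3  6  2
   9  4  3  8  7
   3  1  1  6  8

31

Path r0c0→r1c0→r2c0→r2c1→r2c2→r2c3→r2c4: 3 + 9 + 3 + 1 + 1 + 6 + 8 = 31.
For comparison, the top-then-right route costs 38.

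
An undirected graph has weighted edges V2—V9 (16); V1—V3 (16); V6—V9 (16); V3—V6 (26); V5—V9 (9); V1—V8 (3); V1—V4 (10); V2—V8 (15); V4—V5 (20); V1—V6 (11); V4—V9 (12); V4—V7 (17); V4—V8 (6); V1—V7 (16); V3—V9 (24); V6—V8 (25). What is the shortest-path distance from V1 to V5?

29

Comparing a few candidate routes:
V1 → V8 → V4 → V9 → V5: 3 + 6 + 12 + 9 = 30
V1 → V4 → V5: 10 + 20 = 30
V1 → V8 → V2 → V9 → V5: 3 + 15 + 16 + 9 = 43
V1 → V8 → V4 → V5: 3 + 6 + 20 = 29
V1 → V6 → V9 → V5: 11 + 16 + 9 = 36
V1 → V4 → V9 → V5: 10 + 12 + 9 = 31
Best route has total 29.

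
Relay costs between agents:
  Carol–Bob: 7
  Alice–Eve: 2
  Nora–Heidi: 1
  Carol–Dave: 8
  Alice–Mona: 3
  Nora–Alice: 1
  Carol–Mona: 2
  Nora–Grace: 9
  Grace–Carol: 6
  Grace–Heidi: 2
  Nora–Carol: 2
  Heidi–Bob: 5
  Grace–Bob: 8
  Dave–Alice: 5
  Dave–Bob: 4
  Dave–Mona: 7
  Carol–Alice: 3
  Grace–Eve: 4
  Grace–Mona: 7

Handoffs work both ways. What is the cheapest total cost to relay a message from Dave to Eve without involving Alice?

Comparing a few candidate routes:
Dave - Bob - Grace - Eve: 4 + 8 + 4 = 16
Dave - Carol - Grace - Eve: 8 + 6 + 4 = 18
Dave - Mona - Grace - Eve: 7 + 7 + 4 = 18
Dave - Bob - Heidi - Grace - Eve: 4 + 5 + 2 + 4 = 15
Dave - Carol - Nora - Heidi - Grace - Eve: 8 + 2 + 1 + 2 + 4 = 17
Dave - Mona - Carol - Nora - Heidi - Grace - Eve: 7 + 2 + 2 + 1 + 2 + 4 = 18
The minimum is 15.

15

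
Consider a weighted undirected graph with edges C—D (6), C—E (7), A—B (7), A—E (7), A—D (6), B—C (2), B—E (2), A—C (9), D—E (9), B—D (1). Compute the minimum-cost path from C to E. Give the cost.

4

Some routes from C to E:
C - A - E: 9 + 7 = 16
C - D - B - E: 6 + 1 + 2 = 9
C - B - D - E: 2 + 1 + 9 = 12
C - E: 7
C - B - E: 2 + 2 = 4
C - D - E: 6 + 9 = 15
Shortest: 4.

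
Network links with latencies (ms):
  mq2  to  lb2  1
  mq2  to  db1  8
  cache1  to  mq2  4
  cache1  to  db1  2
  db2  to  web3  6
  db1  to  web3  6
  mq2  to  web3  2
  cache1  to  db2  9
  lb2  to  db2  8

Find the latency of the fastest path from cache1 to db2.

Some routes from cache1 to db2:
cache1 -> db1 -> web3 -> db2: 2 + 6 + 6 = 14
cache1 -> mq2 -> lb2 -> db2: 4 + 1 + 8 = 13
cache1 -> db2: 9
cache1 -> mq2 -> web3 -> db2: 4 + 2 + 6 = 12
Best route has total 9 ms.

9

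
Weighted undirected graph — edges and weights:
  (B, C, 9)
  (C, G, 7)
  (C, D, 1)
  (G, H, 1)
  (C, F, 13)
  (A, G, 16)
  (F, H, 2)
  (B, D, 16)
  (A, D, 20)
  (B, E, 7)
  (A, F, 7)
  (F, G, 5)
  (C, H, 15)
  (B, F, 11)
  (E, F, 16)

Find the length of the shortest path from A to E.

23

Checking several routes:
A-F-H-G-C-B-E: 7 + 2 + 1 + 7 + 9 + 7 = 33
A-G-H-F-E: 16 + 1 + 2 + 16 = 35
A-F-B-E: 7 + 11 + 7 = 25
A-F-E: 7 + 16 = 23
Shortest: 23.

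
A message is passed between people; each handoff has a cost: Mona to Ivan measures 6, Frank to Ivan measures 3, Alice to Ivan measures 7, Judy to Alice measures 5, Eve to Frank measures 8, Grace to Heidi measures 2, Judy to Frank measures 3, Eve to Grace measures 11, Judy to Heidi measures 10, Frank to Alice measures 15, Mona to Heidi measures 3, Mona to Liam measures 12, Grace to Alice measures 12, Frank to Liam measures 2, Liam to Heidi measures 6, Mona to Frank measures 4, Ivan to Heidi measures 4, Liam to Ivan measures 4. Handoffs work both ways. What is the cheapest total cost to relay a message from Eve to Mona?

A few of the Eve→Mona routes:
Eve -> Frank -> Mona: 8 + 4 = 12
Eve -> Frank -> Ivan -> Heidi -> Mona: 8 + 3 + 4 + 3 = 18
Eve -> Frank -> Ivan -> Mona: 8 + 3 + 6 = 17
Eve -> Frank -> Liam -> Heidi -> Mona: 8 + 2 + 6 + 3 = 19
Eve -> Grace -> Heidi -> Mona: 11 + 2 + 3 = 16
Shortest: 12.

12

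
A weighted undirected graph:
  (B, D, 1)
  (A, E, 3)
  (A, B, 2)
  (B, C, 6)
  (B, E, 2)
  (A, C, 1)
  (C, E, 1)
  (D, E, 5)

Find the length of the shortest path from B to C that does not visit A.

Candidate routes:
B - D - E - C: 1 + 5 + 1 = 7
B - E - C: 2 + 1 = 3
B - C: 6
Shortest: 3.

3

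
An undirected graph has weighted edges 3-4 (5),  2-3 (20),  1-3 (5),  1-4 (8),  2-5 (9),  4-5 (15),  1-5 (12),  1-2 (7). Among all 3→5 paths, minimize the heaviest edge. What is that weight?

Checking several routes:
3-4-1-2-5: max(5, 8, 7, 9) = 9
3-1-2-5: max(5, 7, 9) = 9
3-1-5: max(5, 12) = 12
The minimum achievable maximum is 9.

9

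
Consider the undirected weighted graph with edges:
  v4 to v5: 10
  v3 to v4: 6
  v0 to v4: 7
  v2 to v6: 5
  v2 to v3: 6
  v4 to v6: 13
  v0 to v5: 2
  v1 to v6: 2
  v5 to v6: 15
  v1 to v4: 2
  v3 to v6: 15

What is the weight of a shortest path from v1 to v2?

Some routes from v1 to v2:
v1-v4-v6-v2: 2 + 13 + 5 = 20
v1-v6-v3-v2: 2 + 15 + 6 = 23
v1-v4-v3-v2: 2 + 6 + 6 = 14
v1-v6-v2: 2 + 5 = 7
v1-v6-v4-v3-v2: 2 + 13 + 6 + 6 = 27
Best route has total 7.

7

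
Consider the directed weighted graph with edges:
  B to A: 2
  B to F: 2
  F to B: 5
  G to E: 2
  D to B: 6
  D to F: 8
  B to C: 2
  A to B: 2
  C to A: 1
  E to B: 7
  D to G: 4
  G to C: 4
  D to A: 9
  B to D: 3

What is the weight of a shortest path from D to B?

Checking several routes:
D→B: 6
D→G→C→A→B: 4 + 4 + 1 + 2 = 11
D→A→B: 9 + 2 = 11
Shortest: 6.

6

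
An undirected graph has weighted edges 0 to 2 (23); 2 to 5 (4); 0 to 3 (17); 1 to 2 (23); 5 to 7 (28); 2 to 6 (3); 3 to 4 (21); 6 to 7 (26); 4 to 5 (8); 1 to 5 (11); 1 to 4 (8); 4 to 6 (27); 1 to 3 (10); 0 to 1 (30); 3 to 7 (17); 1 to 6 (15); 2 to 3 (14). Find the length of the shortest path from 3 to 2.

A few of the 3→2 routes:
3→1→6→2: 10 + 15 + 3 = 28
3→2: 14
3→1→5→2: 10 + 11 + 4 = 25
Shortest: 14.

14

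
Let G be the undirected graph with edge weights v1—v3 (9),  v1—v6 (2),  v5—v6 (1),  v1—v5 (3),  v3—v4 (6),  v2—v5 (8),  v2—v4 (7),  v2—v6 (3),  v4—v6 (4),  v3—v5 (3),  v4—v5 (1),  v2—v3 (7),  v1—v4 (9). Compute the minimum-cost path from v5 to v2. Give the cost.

4

Checking several routes:
v5 - v1 - v6 - v2: 3 + 2 + 3 = 8
v5 - v4 - v2: 1 + 7 = 8
v5 - v6 - v2: 1 + 3 = 4
v5 - v2: 8
The minimum is 4.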